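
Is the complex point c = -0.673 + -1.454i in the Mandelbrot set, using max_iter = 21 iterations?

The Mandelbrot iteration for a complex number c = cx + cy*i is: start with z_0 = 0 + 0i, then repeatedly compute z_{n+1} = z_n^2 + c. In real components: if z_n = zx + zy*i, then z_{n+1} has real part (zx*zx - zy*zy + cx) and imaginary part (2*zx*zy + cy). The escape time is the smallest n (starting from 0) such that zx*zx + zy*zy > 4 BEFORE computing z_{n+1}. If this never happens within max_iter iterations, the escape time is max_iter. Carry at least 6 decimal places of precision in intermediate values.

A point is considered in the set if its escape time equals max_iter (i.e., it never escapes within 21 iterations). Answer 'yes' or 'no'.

z_0 = 0 + 0i, c = -0.6730 + -1.4540i
Iter 1: z = -0.6730 + -1.4540i, |z|^2 = 2.5670
Iter 2: z = -2.3342 + 0.5031i, |z|^2 = 5.7015
Escaped at iteration 2

Answer: no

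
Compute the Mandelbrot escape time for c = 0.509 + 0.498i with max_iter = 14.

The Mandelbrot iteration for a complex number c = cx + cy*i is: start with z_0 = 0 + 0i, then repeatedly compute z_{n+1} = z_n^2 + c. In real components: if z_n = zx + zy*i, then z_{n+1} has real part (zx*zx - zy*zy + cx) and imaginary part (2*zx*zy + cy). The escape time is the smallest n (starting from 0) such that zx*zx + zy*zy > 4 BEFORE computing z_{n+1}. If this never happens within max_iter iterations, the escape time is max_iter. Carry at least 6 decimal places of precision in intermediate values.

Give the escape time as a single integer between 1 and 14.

Answer: 5

Derivation:
z_0 = 0 + 0i, c = 0.5090 + 0.4980i
Iter 1: z = 0.5090 + 0.4980i, |z|^2 = 0.5071
Iter 2: z = 0.5201 + 1.0050i, |z|^2 = 1.2804
Iter 3: z = -0.2305 + 1.5433i, |z|^2 = 2.4349
Iter 4: z = -1.8197 + -0.2134i, |z|^2 = 3.3569
Iter 5: z = 3.7748 + 1.2746i, |z|^2 = 15.8738
Escaped at iteration 5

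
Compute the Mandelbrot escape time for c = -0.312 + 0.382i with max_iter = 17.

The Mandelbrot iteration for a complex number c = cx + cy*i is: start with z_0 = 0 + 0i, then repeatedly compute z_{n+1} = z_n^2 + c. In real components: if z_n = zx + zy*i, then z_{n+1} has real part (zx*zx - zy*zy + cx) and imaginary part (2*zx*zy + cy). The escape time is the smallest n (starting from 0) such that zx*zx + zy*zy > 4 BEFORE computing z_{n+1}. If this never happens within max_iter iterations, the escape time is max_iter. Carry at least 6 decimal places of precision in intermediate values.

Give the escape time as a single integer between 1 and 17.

Answer: 17

Derivation:
z_0 = 0 + 0i, c = -0.3120 + 0.3820i
Iter 1: z = -0.3120 + 0.3820i, |z|^2 = 0.2433
Iter 2: z = -0.3606 + 0.1436i, |z|^2 = 0.1506
Iter 3: z = -0.2026 + 0.2784i, |z|^2 = 0.1186
Iter 4: z = -0.3485 + 0.2692i, |z|^2 = 0.1939
Iter 5: z = -0.2630 + 0.1944i, |z|^2 = 0.1070
Iter 6: z = -0.2806 + 0.2797i, |z|^2 = 0.1570
Iter 7: z = -0.3115 + 0.2250i, |z|^2 = 0.1477
Iter 8: z = -0.2656 + 0.2418i, |z|^2 = 0.1290
Iter 9: z = -0.2999 + 0.2536i, |z|^2 = 0.1543
Iter 10: z = -0.2863 + 0.2299i, |z|^2 = 0.1348
Iter 11: z = -0.2829 + 0.2503i, |z|^2 = 0.1427
Iter 12: z = -0.2947 + 0.2404i, |z|^2 = 0.1446
Iter 13: z = -0.2830 + 0.2403i, |z|^2 = 0.1378
Iter 14: z = -0.2897 + 0.2460i, |z|^2 = 0.1444
Iter 15: z = -0.2886 + 0.2395i, |z|^2 = 0.1406
Iter 16: z = -0.2861 + 0.2438i, |z|^2 = 0.1413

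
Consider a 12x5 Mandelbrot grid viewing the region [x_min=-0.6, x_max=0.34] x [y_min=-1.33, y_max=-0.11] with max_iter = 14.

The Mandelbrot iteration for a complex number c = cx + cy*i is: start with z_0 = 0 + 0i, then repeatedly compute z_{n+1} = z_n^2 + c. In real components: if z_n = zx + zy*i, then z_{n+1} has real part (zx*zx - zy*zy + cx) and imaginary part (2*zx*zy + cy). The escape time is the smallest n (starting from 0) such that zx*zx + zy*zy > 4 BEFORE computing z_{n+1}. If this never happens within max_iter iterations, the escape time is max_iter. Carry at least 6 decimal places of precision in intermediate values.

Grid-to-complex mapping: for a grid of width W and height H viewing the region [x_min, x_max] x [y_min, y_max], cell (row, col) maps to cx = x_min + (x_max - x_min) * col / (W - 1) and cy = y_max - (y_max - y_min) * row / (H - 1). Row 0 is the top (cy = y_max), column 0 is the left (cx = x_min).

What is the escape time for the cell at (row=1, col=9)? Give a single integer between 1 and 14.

Answer: 14

Derivation:
z_0 = 0 + 0i, c = 0.1691 + -0.4150i
Iter 1: z = 0.1691 + -0.4150i, |z|^2 = 0.2008
Iter 2: z = 0.0255 + -0.5553i, |z|^2 = 0.3091
Iter 3: z = -0.1387 + -0.4433i, |z|^2 = 0.2157
Iter 4: z = -0.0082 + -0.2921i, |z|^2 = 0.0854
Iter 5: z = 0.0839 + -0.4102i, |z|^2 = 0.1753
Iter 6: z = 0.0078 + -0.4838i, |z|^2 = 0.2341
Iter 7: z = -0.0649 + -0.4226i, |z|^2 = 0.1828
Iter 8: z = -0.0053 + -0.3601i, |z|^2 = 0.1297
Iter 9: z = 0.0394 + -0.4112i, |z|^2 = 0.1706
Iter 10: z = 0.0016 + -0.4474i, |z|^2 = 0.2002
Iter 11: z = -0.0311 + -0.4164i, |z|^2 = 0.1744
Iter 12: z = -0.0033 + -0.3891i, |z|^2 = 0.1514
Iter 13: z = 0.0177 + -0.4124i, |z|^2 = 0.1704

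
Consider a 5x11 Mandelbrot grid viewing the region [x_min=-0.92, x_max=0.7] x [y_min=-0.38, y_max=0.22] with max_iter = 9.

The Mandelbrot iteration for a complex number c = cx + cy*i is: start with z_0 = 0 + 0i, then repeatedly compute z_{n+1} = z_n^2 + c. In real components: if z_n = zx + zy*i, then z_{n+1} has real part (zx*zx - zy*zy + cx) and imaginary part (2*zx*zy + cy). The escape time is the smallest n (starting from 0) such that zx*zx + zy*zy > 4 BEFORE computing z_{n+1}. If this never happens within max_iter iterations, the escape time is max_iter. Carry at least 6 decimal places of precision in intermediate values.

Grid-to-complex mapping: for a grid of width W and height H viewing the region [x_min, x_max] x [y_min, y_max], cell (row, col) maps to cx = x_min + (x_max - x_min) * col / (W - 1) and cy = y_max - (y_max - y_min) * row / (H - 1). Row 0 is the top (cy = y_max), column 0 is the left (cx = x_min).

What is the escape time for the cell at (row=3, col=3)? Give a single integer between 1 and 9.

z_0 = 0 + 0i, c = 0.2950 + 0.0400i
Iter 1: z = 0.2950 + 0.0400i, |z|^2 = 0.0886
Iter 2: z = 0.3804 + 0.0636i, |z|^2 = 0.1488
Iter 3: z = 0.4357 + 0.0884i, |z|^2 = 0.1976
Iter 4: z = 0.4770 + 0.1170i, |z|^2 = 0.2412
Iter 5: z = 0.5088 + 0.1516i, |z|^2 = 0.2819
Iter 6: z = 0.5309 + 0.1943i, |z|^2 = 0.3196
Iter 7: z = 0.5391 + 0.2463i, |z|^2 = 0.3513
Iter 8: z = 0.5250 + 0.3056i, |z|^2 = 0.3690

Answer: 9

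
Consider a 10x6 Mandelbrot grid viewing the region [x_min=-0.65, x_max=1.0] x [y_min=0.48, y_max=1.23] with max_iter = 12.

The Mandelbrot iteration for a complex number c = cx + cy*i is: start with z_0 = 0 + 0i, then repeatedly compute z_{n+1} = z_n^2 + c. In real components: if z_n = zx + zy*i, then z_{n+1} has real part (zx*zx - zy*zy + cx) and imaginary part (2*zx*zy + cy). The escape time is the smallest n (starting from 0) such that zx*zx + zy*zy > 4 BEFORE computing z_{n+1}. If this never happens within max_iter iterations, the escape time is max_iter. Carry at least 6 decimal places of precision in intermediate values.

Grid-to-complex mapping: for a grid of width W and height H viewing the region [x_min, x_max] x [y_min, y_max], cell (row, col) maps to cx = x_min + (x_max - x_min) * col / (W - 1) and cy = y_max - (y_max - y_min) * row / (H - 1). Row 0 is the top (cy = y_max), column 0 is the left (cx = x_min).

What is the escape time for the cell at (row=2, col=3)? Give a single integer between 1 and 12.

z_0 = 0 + 0i, c = -0.1000 + 0.9300i
Iter 1: z = -0.1000 + 0.9300i, |z|^2 = 0.8749
Iter 2: z = -0.9549 + 0.7440i, |z|^2 = 1.4654
Iter 3: z = 0.2583 + -0.4909i, |z|^2 = 0.3077
Iter 4: z = -0.2743 + 0.6764i, |z|^2 = 0.5327
Iter 5: z = -0.4823 + 0.5590i, |z|^2 = 0.5451
Iter 6: z = -0.1798 + 0.3908i, |z|^2 = 0.1851
Iter 7: z = -0.2204 + 0.7894i, |z|^2 = 0.6718
Iter 8: z = -0.6747 + 0.5820i, |z|^2 = 0.7939
Iter 9: z = 0.0164 + 0.1446i, |z|^2 = 0.0212
Iter 10: z = -0.1207 + 0.9347i, |z|^2 = 0.8883
Iter 11: z = -0.9592 + 0.7044i, |z|^2 = 1.4163

Answer: 12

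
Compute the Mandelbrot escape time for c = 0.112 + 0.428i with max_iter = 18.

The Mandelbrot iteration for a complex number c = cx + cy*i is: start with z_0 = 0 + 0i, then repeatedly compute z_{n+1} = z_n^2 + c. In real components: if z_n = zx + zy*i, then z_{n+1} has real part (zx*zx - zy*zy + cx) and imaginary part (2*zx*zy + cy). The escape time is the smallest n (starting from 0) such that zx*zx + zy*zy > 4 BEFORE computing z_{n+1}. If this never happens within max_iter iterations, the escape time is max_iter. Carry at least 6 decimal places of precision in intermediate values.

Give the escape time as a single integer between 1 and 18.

z_0 = 0 + 0i, c = 0.1120 + 0.4280i
Iter 1: z = 0.1120 + 0.4280i, |z|^2 = 0.1957
Iter 2: z = -0.0586 + 0.5239i, |z|^2 = 0.2779
Iter 3: z = -0.1590 + 0.3666i, |z|^2 = 0.1596
Iter 4: z = 0.0029 + 0.3114i, |z|^2 = 0.0970
Iter 5: z = 0.0150 + 0.4298i, |z|^2 = 0.1850
Iter 6: z = -0.0725 + 0.4409i, |z|^2 = 0.1997
Iter 7: z = -0.0771 + 0.3641i, |z|^2 = 0.1385
Iter 8: z = -0.0146 + 0.3718i, |z|^2 = 0.1385
Iter 9: z = -0.0260 + 0.4172i, |z|^2 = 0.1747
Iter 10: z = -0.0613 + 0.4063i, |z|^2 = 0.1688
Iter 11: z = -0.0493 + 0.3782i, |z|^2 = 0.1454
Iter 12: z = -0.0286 + 0.3907i, |z|^2 = 0.1535
Iter 13: z = -0.0398 + 0.4057i, |z|^2 = 0.1662
Iter 14: z = -0.0510 + 0.3957i, |z|^2 = 0.1592
Iter 15: z = -0.0420 + 0.3877i, |z|^2 = 0.1520
Iter 16: z = -0.0365 + 0.3955i, |z|^2 = 0.1577
Iter 17: z = -0.0431 + 0.3991i, |z|^2 = 0.1611

Answer: 18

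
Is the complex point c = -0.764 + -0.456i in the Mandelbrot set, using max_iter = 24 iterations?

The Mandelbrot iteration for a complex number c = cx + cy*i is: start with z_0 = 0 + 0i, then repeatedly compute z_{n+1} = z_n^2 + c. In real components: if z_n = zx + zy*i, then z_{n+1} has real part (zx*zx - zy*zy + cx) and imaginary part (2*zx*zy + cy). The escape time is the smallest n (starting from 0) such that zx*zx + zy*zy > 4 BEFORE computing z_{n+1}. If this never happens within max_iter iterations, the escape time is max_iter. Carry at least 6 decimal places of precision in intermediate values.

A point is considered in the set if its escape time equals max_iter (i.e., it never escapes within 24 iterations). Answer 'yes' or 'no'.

z_0 = 0 + 0i, c = -0.7640 + -0.4560i
Iter 1: z = -0.7640 + -0.4560i, |z|^2 = 0.7916
Iter 2: z = -0.3882 + 0.2408i, |z|^2 = 0.2087
Iter 3: z = -0.6712 + -0.6430i, |z|^2 = 0.8639
Iter 4: z = -0.7268 + 0.4071i, |z|^2 = 0.6940
Iter 5: z = -0.4015 + -1.0479i, |z|^2 = 1.2592
Iter 6: z = -1.7008 + 0.3854i, |z|^2 = 3.0412
Iter 7: z = 1.9802 + -1.7670i, |z|^2 = 7.0434
Escaped at iteration 7

Answer: no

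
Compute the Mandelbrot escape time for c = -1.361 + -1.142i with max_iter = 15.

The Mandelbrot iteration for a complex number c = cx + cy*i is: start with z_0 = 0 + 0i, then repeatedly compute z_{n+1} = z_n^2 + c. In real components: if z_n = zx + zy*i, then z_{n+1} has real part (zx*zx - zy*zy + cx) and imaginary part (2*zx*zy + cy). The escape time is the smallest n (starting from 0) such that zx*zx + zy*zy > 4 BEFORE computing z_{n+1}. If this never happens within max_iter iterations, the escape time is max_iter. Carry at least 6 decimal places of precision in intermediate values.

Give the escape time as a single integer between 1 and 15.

Answer: 2

Derivation:
z_0 = 0 + 0i, c = -1.3610 + -1.1420i
Iter 1: z = -1.3610 + -1.1420i, |z|^2 = 3.1565
Iter 2: z = -0.8128 + 1.9665i, |z|^2 = 4.5279
Escaped at iteration 2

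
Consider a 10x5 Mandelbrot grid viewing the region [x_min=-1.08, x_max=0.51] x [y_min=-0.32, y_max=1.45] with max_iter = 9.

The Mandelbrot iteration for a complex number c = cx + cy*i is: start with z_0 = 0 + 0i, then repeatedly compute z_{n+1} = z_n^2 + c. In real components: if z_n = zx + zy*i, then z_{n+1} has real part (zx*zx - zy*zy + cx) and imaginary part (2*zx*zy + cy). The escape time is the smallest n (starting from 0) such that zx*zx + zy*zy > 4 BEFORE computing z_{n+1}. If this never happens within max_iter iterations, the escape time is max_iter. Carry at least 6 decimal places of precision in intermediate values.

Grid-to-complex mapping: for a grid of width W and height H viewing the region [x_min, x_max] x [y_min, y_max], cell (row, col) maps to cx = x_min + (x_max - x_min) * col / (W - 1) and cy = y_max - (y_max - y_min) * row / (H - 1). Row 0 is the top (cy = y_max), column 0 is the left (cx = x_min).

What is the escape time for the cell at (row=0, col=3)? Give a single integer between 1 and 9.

Answer: 2

Derivation:
z_0 = 0 + 0i, c = -0.5500 + 1.4500i
Iter 1: z = -0.5500 + 1.4500i, |z|^2 = 2.4050
Iter 2: z = -2.3500 + -0.1450i, |z|^2 = 5.5435
Escaped at iteration 2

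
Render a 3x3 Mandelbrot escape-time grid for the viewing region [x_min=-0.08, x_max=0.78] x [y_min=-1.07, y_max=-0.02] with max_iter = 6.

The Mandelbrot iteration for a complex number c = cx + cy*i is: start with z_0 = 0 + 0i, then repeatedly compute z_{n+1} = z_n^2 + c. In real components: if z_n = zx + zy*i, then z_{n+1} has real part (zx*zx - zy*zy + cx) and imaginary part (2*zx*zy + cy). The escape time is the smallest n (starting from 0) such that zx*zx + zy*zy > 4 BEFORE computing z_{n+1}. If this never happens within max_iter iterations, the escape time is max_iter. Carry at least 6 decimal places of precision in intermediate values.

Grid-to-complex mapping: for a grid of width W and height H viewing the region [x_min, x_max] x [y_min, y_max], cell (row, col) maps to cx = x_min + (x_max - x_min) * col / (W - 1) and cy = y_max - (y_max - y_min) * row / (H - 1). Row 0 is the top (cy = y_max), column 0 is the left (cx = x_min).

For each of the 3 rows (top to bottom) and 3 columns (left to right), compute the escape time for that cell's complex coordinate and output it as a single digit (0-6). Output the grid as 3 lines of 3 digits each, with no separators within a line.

Answer: 663
663
632

Derivation:
(row=0, col=0): c = -0.0800 + -0.0200i → escape time 6
(row=0, col=1): c = 0.3500 + -0.0200i → escape time 6
(row=0, col=2): c = 0.7800 + -0.0200i → escape time 3
(row=1, col=0): c = -0.0800 + -0.5450i → escape time 6
(row=1, col=1): c = 0.3500 + -0.5450i → escape time 6
(row=1, col=2): c = 0.7800 + -0.5450i → escape time 3
(row=2, col=0): c = -0.0800 + -1.0700i → escape time 6
(row=2, col=1): c = 0.3500 + -1.0700i → escape time 3
(row=2, col=2): c = 0.7800 + -1.0700i → escape time 2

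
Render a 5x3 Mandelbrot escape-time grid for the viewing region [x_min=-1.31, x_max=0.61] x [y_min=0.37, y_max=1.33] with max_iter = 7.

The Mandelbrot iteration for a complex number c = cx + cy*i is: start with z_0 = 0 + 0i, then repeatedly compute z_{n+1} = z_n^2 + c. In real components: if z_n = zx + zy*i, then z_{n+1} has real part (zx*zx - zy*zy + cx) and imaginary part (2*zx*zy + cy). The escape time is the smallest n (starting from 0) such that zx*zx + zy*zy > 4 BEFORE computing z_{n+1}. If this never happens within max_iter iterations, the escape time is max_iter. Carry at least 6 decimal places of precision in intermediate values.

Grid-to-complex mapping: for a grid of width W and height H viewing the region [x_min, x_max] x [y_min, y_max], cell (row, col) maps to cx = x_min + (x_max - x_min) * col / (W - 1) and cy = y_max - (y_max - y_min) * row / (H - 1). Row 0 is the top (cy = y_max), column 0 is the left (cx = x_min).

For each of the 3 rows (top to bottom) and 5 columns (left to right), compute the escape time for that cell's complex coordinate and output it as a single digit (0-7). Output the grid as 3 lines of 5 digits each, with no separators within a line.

Answer: 22222
34653
67774

Derivation:
(row=0, col=0): c = -1.3100 + 1.3300i → escape time 2
(row=0, col=1): c = -0.8300 + 1.3300i → escape time 2
(row=0, col=2): c = -0.3500 + 1.3300i → escape time 2
(row=0, col=3): c = 0.1300 + 1.3300i → escape time 2
(row=0, col=4): c = 0.6100 + 1.3300i → escape time 2
(row=1, col=0): c = -1.3100 + 0.8500i → escape time 3
(row=1, col=1): c = -0.8300 + 0.8500i → escape time 4
(row=1, col=2): c = -0.3500 + 0.8500i → escape time 6
(row=1, col=3): c = 0.1300 + 0.8500i → escape time 5
(row=1, col=4): c = 0.6100 + 0.8500i → escape time 3
(row=2, col=0): c = -1.3100 + 0.3700i → escape time 6
(row=2, col=1): c = -0.8300 + 0.3700i → escape time 7
(row=2, col=2): c = -0.3500 + 0.3700i → escape time 7
(row=2, col=3): c = 0.1300 + 0.3700i → escape time 7
(row=2, col=4): c = 0.6100 + 0.3700i → escape time 4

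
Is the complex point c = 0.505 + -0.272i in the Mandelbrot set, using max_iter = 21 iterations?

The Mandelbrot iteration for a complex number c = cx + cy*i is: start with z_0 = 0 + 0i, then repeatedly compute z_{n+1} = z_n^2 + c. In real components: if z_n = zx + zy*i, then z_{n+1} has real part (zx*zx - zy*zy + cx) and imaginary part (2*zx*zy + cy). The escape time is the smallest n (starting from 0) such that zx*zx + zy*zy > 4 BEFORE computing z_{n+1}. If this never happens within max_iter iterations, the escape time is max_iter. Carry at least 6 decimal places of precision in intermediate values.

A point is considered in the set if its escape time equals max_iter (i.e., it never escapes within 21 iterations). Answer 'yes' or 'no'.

Answer: no

Derivation:
z_0 = 0 + 0i, c = 0.5050 + -0.2720i
Iter 1: z = 0.5050 + -0.2720i, |z|^2 = 0.3290
Iter 2: z = 0.6860 + -0.5467i, |z|^2 = 0.7696
Iter 3: z = 0.6767 + -1.0221i, |z|^2 = 1.5028
Iter 4: z = -0.0818 + -1.6555i, |z|^2 = 2.7473
Iter 5: z = -2.2289 + -0.0012i, |z|^2 = 4.9680
Escaped at iteration 5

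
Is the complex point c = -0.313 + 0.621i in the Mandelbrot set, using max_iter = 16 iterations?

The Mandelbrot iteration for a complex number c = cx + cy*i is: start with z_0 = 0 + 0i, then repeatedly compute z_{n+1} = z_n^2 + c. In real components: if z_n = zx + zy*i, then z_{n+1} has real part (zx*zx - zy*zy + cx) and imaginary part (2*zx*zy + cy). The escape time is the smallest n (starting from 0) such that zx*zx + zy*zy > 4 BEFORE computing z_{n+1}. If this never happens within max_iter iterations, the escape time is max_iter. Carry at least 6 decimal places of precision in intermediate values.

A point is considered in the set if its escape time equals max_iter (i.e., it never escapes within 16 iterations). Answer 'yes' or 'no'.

z_0 = 0 + 0i, c = -0.3130 + 0.6210i
Iter 1: z = -0.3130 + 0.6210i, |z|^2 = 0.4836
Iter 2: z = -0.6007 + 0.2323i, |z|^2 = 0.4147
Iter 3: z = -0.0061 + 0.3420i, |z|^2 = 0.1170
Iter 4: z = -0.4299 + 0.6168i, |z|^2 = 0.5653
Iter 5: z = -0.5086 + 0.0907i, |z|^2 = 0.2669
Iter 6: z = -0.0625 + 0.5288i, |z|^2 = 0.2835
Iter 7: z = -0.5887 + 0.5549i, |z|^2 = 0.6545
Iter 8: z = -0.2743 + -0.0323i, |z|^2 = 0.0763
Iter 9: z = -0.2388 + 0.6387i, |z|^2 = 0.4650
Iter 10: z = -0.6640 + 0.3160i, |z|^2 = 0.5407
Iter 11: z = 0.0280 + 0.2014i, |z|^2 = 0.0414
Iter 12: z = -0.3528 + 0.6323i, |z|^2 = 0.5242
Iter 13: z = -0.5883 + 0.1749i, |z|^2 = 0.3767
Iter 14: z = 0.0025 + 0.4152i, |z|^2 = 0.1724
Iter 15: z = -0.4854 + 0.6231i, |z|^2 = 0.6239
Did not escape in 16 iterations → in set

Answer: yes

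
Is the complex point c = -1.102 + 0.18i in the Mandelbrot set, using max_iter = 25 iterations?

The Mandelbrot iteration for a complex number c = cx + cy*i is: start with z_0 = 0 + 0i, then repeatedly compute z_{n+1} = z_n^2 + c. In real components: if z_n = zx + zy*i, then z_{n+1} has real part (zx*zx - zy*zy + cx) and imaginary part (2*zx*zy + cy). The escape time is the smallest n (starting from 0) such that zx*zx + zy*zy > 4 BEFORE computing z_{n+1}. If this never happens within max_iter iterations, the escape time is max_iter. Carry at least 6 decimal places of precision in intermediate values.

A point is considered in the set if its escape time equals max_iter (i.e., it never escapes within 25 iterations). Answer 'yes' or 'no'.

Answer: yes

Derivation:
z_0 = 0 + 0i, c = -1.1020 + 0.1800i
Iter 1: z = -1.1020 + 0.1800i, |z|^2 = 1.2468
Iter 2: z = 0.0800 + -0.2167i, |z|^2 = 0.0534
Iter 3: z = -1.1426 + 0.1453i, |z|^2 = 1.3266
Iter 4: z = 0.1823 + -0.1521i, |z|^2 = 0.0564
Iter 5: z = -1.0919 + 0.1245i, |z|^2 = 1.2077
Iter 6: z = 0.0747 + -0.0920i, |z|^2 = 0.0140
Iter 7: z = -1.1049 + 0.1663i, |z|^2 = 1.2484
Iter 8: z = 0.0911 + -0.1874i, |z|^2 = 0.0434
Iter 9: z = -1.1288 + 0.1459i, |z|^2 = 1.2955
Iter 10: z = 0.1510 + -0.1493i, |z|^2 = 0.0451
Iter 11: z = -1.1015 + 0.1349i, |z|^2 = 1.2315
Iter 12: z = 0.0931 + -0.1173i, |z|^2 = 0.0224
Iter 13: z = -1.1071 + 0.1582i, |z|^2 = 1.2506
Iter 14: z = 0.0986 + -0.1702i, |z|^2 = 0.0387
Iter 15: z = -1.1212 + 0.1464i, |z|^2 = 1.2786
Iter 16: z = 0.1338 + -0.1484i, |z|^2 = 0.0399
Iter 17: z = -1.1061 + 0.1403i, |z|^2 = 1.2432
Iter 18: z = 0.1018 + -0.1304i, |z|^2 = 0.0274
Iter 19: z = -1.1086 + 0.1534i, |z|^2 = 1.2526
Iter 20: z = 0.1035 + -0.1602i, |z|^2 = 0.0364
Iter 21: z = -1.1170 + 0.1468i, |z|^2 = 1.2691
Iter 22: z = 0.1240 + -0.1480i, |z|^2 = 0.0373
Iter 23: z = -1.1085 + 0.1433i, |z|^2 = 1.2493
Iter 24: z = 0.1063 + -0.1377i, |z|^2 = 0.0302
Did not escape in 25 iterations → in set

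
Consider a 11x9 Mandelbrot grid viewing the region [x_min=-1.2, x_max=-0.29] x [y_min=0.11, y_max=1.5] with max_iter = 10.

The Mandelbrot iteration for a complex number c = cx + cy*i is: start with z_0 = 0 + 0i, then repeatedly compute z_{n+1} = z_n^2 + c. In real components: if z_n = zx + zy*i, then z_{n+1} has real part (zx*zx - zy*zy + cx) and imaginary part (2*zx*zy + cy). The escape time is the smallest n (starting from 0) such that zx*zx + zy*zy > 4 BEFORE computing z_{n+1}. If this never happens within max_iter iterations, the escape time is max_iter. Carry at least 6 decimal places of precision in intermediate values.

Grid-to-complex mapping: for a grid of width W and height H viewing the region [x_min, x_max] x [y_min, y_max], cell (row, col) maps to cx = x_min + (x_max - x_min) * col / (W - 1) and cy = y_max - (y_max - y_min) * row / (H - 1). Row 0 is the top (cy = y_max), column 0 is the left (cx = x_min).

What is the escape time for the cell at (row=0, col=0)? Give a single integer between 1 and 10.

z_0 = 0 + 0i, c = -1.2000 + 1.5000i
Iter 1: z = -1.2000 + 1.5000i, |z|^2 = 3.6900
Iter 2: z = -2.0100 + -2.1000i, |z|^2 = 8.4501
Escaped at iteration 2

Answer: 2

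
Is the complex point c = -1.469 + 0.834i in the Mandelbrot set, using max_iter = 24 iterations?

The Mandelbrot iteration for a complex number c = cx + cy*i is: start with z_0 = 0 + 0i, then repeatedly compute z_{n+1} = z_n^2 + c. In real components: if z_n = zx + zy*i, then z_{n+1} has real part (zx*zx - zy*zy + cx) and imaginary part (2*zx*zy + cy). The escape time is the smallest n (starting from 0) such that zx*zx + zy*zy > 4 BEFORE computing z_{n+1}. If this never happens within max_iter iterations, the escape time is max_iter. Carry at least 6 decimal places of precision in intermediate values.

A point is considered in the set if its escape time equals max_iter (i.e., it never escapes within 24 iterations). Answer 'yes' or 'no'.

Answer: no

Derivation:
z_0 = 0 + 0i, c = -1.4690 + 0.8340i
Iter 1: z = -1.4690 + 0.8340i, |z|^2 = 2.8535
Iter 2: z = -0.0066 + -1.6163i, |z|^2 = 2.6124
Iter 3: z = -4.0814 + 0.8553i, |z|^2 = 17.3890
Escaped at iteration 3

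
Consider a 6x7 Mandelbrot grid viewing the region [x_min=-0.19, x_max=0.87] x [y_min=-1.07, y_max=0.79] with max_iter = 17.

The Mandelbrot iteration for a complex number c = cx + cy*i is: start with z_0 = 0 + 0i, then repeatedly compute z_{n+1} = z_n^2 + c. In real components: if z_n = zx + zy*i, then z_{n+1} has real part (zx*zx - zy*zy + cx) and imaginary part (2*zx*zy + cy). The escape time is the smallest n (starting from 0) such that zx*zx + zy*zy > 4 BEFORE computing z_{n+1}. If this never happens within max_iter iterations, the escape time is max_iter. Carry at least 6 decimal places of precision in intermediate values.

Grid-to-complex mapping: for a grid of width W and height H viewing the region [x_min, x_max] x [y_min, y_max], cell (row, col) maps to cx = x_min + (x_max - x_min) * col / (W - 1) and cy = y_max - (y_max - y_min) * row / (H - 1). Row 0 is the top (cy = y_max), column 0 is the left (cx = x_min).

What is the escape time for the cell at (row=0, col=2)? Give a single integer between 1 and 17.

Answer: 5

Derivation:
z_0 = 0 + 0i, c = 0.2340 + 0.7900i
Iter 1: z = 0.2340 + 0.7900i, |z|^2 = 0.6789
Iter 2: z = -0.3353 + 1.1597i, |z|^2 = 1.4574
Iter 3: z = -0.9985 + 0.0122i, |z|^2 = 0.9971
Iter 4: z = 1.2308 + 0.7657i, |z|^2 = 2.1012
Iter 5: z = 1.1627 + 2.6748i, |z|^2 = 8.5066
Escaped at iteration 5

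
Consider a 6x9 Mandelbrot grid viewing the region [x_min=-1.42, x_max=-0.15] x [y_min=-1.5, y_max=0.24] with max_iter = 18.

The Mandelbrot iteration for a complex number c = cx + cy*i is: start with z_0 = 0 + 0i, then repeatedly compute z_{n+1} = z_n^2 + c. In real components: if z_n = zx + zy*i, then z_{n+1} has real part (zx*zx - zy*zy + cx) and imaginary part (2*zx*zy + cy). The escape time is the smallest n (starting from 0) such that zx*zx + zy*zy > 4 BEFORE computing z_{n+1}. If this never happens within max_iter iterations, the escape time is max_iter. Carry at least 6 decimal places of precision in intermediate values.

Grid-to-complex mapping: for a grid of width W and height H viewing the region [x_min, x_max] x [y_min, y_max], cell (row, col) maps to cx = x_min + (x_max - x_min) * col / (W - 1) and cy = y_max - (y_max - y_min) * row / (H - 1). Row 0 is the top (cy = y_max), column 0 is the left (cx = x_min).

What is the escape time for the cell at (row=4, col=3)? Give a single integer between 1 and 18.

Answer: 7

Derivation:
z_0 = 0 + 0i, c = -0.6580 + -0.6300i
Iter 1: z = -0.6580 + -0.6300i, |z|^2 = 0.8299
Iter 2: z = -0.6219 + 0.1991i, |z|^2 = 0.4264
Iter 3: z = -0.3108 + -0.8776i, |z|^2 = 0.8668
Iter 4: z = -1.3316 + -0.0844i, |z|^2 = 1.7803
Iter 5: z = 1.1081 + -0.4052i, |z|^2 = 1.3920
Iter 6: z = 0.4057 + -1.5280i, |z|^2 = 2.4992
Iter 7: z = -2.8281 + -1.8697i, |z|^2 = 11.4938
Escaped at iteration 7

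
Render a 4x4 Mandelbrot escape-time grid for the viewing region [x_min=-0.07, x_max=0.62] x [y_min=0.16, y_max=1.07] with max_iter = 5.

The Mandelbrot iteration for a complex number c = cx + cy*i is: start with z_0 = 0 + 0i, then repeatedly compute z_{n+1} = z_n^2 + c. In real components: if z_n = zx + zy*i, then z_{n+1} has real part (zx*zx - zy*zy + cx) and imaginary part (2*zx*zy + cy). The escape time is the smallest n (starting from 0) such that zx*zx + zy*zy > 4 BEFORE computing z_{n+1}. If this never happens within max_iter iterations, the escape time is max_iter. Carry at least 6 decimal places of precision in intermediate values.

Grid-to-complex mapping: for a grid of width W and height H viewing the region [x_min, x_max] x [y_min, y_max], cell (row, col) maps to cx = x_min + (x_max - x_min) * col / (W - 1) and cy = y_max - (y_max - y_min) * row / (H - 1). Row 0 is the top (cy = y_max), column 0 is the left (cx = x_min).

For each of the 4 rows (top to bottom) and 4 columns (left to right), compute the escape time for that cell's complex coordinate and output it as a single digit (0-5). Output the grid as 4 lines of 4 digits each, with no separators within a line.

Answer: 5432
5543
5553
5554

Derivation:
(row=0, col=0): c = -0.0700 + 1.0700i → escape time 5
(row=0, col=1): c = 0.1600 + 1.0700i → escape time 4
(row=0, col=2): c = 0.3900 + 1.0700i → escape time 3
(row=0, col=3): c = 0.6200 + 1.0700i → escape time 2
(row=1, col=0): c = -0.0700 + 0.7667i → escape time 5
(row=1, col=1): c = 0.1600 + 0.7667i → escape time 5
(row=1, col=2): c = 0.3900 + 0.7667i → escape time 4
(row=1, col=3): c = 0.6200 + 0.7667i → escape time 3
(row=2, col=0): c = -0.0700 + 0.4633i → escape time 5
(row=2, col=1): c = 0.1600 + 0.4633i → escape time 5
(row=2, col=2): c = 0.3900 + 0.4633i → escape time 5
(row=2, col=3): c = 0.6200 + 0.4633i → escape time 3
(row=3, col=0): c = -0.0700 + 0.1600i → escape time 5
(row=3, col=1): c = 0.1600 + 0.1600i → escape time 5
(row=3, col=2): c = 0.3900 + 0.1600i → escape time 5
(row=3, col=3): c = 0.6200 + 0.1600i → escape time 4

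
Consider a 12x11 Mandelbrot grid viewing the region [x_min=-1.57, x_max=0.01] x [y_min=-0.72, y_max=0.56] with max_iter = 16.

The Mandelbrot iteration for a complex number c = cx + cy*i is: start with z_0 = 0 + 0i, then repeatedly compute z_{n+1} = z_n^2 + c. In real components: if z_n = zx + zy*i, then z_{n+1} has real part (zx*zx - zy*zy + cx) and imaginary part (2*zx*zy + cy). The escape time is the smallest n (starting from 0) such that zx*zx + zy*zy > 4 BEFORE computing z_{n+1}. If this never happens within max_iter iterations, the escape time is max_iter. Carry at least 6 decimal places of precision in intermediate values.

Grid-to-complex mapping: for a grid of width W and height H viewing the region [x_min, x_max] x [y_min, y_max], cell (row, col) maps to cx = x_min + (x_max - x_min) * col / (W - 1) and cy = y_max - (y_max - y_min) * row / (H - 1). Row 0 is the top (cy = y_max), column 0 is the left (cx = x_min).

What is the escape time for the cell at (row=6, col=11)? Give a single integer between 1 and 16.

z_0 = 0 + 0i, c = 0.0100 + -0.2080i
Iter 1: z = 0.0100 + -0.2080i, |z|^2 = 0.0434
Iter 2: z = -0.0332 + -0.2122i, |z|^2 = 0.0461
Iter 3: z = -0.0339 + -0.1939i, |z|^2 = 0.0388
Iter 4: z = -0.0265 + -0.1948i, |z|^2 = 0.0387
Iter 5: z = -0.0273 + -0.1977i, |z|^2 = 0.0398
Iter 6: z = -0.0283 + -0.1972i, |z|^2 = 0.0397
Iter 7: z = -0.0281 + -0.1968i, |z|^2 = 0.0395
Iter 8: z = -0.0279 + -0.1969i, |z|^2 = 0.0396
Iter 9: z = -0.0280 + -0.1970i, |z|^2 = 0.0396
Iter 10: z = -0.0280 + -0.1970i, |z|^2 = 0.0396
Iter 11: z = -0.0280 + -0.1970i, |z|^2 = 0.0396
Iter 12: z = -0.0280 + -0.1970i, |z|^2 = 0.0396
Iter 13: z = -0.0280 + -0.1970i, |z|^2 = 0.0396
Iter 14: z = -0.0280 + -0.1970i, |z|^2 = 0.0396
Iter 15: z = -0.0280 + -0.1970i, |z|^2 = 0.0396

Answer: 16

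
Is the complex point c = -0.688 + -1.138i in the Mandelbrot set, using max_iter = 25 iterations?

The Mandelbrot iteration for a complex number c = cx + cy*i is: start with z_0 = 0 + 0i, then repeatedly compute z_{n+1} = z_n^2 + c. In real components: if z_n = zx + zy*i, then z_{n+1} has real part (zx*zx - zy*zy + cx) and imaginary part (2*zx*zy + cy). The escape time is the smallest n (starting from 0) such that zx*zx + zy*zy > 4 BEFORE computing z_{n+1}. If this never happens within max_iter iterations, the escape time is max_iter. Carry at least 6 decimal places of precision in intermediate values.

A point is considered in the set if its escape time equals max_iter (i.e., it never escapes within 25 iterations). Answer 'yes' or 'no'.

z_0 = 0 + 0i, c = -0.6880 + -1.1380i
Iter 1: z = -0.6880 + -1.1380i, |z|^2 = 1.7684
Iter 2: z = -1.5097 + 0.4279i, |z|^2 = 2.4623
Iter 3: z = 1.4081 + -2.4300i, |z|^2 = 7.8875
Escaped at iteration 3

Answer: no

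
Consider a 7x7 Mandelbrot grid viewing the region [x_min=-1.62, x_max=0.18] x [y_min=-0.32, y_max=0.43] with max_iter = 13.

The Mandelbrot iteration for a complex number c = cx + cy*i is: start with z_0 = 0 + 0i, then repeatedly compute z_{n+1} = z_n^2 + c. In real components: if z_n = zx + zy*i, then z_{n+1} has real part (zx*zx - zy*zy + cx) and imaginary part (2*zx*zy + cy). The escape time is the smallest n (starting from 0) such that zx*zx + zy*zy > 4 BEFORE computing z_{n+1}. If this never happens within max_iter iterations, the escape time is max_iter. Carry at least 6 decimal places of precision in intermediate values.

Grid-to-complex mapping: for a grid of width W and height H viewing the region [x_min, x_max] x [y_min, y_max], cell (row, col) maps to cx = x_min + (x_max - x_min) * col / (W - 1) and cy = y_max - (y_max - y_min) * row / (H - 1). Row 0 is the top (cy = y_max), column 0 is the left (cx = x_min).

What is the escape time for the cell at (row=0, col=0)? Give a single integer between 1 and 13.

z_0 = 0 + 0i, c = -1.6200 + 0.4300i
Iter 1: z = -1.6200 + 0.4300i, |z|^2 = 2.8093
Iter 2: z = 0.8195 + -0.9632i, |z|^2 = 1.5993
Iter 3: z = -1.8762 + -1.1487i, |z|^2 = 4.8395
Escaped at iteration 3

Answer: 3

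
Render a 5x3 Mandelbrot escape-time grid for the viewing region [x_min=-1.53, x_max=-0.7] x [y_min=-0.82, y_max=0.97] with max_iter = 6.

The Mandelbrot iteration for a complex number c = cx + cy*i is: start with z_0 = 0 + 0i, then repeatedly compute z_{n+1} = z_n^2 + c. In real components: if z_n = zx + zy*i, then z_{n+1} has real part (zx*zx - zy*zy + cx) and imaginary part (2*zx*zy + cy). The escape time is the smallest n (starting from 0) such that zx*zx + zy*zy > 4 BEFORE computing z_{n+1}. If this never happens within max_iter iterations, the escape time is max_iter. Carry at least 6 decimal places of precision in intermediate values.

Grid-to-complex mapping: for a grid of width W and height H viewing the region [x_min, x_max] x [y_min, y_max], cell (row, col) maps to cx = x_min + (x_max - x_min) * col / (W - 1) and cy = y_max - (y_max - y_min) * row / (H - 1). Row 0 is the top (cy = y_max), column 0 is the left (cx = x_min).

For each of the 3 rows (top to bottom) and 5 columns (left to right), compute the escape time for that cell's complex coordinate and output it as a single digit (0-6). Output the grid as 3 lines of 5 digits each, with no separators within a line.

Answer: 23334
66666
33344

Derivation:
(row=0, col=0): c = -1.5300 + 0.9700i → escape time 2
(row=0, col=1): c = -1.3225 + 0.9700i → escape time 3
(row=0, col=2): c = -1.1150 + 0.9700i → escape time 3
(row=0, col=3): c = -0.9075 + 0.9700i → escape time 3
(row=0, col=4): c = -0.7000 + 0.9700i → escape time 4
(row=1, col=0): c = -1.5300 + 0.0750i → escape time 6
(row=1, col=1): c = -1.3225 + 0.0750i → escape time 6
(row=1, col=2): c = -1.1150 + 0.0750i → escape time 6
(row=1, col=3): c = -0.9075 + 0.0750i → escape time 6
(row=1, col=4): c = -0.7000 + 0.0750i → escape time 6
(row=2, col=0): c = -1.5300 + -0.8200i → escape time 3
(row=2, col=1): c = -1.3225 + -0.8200i → escape time 3
(row=2, col=2): c = -1.1150 + -0.8200i → escape time 3
(row=2, col=3): c = -0.9075 + -0.8200i → escape time 4
(row=2, col=4): c = -0.7000 + -0.8200i → escape time 4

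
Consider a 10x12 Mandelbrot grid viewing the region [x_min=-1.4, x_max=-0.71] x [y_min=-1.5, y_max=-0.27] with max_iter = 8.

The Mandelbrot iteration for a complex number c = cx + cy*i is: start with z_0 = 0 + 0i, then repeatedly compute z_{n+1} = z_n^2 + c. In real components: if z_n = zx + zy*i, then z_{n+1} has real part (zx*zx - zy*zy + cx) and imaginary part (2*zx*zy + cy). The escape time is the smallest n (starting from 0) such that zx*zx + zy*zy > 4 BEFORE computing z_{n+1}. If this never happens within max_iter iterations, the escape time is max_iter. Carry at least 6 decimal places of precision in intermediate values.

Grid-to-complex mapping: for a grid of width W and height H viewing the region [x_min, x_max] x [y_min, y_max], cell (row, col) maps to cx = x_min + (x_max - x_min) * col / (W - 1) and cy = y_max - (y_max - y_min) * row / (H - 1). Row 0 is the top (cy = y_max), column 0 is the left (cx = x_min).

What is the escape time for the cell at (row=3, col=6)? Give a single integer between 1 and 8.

Answer: 5

Derivation:
z_0 = 0 + 0i, c = -0.9400 + -0.6055i
Iter 1: z = -0.9400 + -0.6055i, |z|^2 = 1.2502
Iter 2: z = -0.4230 + 0.5328i, |z|^2 = 0.4628
Iter 3: z = -1.0450 + -1.0562i, |z|^2 = 2.2075
Iter 4: z = -0.9636 + 1.6019i, |z|^2 = 3.4945
Iter 5: z = -2.5776 + -3.6925i, |z|^2 = 20.2783
Escaped at iteration 5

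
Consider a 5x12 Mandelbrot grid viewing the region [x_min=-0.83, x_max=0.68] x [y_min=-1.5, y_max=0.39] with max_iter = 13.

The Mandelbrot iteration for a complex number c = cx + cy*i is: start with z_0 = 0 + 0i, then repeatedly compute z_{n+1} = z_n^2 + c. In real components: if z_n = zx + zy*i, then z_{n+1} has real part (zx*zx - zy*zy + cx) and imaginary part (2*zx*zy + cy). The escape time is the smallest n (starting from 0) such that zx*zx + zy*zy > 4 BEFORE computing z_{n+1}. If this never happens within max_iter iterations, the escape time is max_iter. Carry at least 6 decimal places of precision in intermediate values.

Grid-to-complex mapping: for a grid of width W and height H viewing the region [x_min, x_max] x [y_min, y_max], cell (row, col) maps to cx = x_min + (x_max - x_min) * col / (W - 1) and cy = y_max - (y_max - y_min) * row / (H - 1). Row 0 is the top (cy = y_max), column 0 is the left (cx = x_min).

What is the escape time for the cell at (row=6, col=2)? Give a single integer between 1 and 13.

z_0 = 0 + 0i, c = -0.0750 + -0.6409i
Iter 1: z = -0.0750 + -0.6409i, |z|^2 = 0.4164
Iter 2: z = -0.4801 + -0.5448i, |z|^2 = 0.5273
Iter 3: z = -0.1412 + -0.1178i, |z|^2 = 0.0338
Iter 4: z = -0.0689 + -0.6076i, |z|^2 = 0.3740
Iter 5: z = -0.4395 + -0.5572i, |z|^2 = 0.5036
Iter 6: z = -0.1923 + -0.1512i, |z|^2 = 0.0598
Iter 7: z = -0.0609 + -0.5828i, |z|^2 = 0.3433
Iter 8: z = -0.4109 + -0.5699i, |z|^2 = 0.4937
Iter 9: z = -0.2310 + -0.1725i, |z|^2 = 0.0831
Iter 10: z = -0.0514 + -0.5612i, |z|^2 = 0.3176
Iter 11: z = -0.3873 + -0.5832i, |z|^2 = 0.4901
Iter 12: z = -0.2651 + -0.1891i, |z|^2 = 0.1061

Answer: 13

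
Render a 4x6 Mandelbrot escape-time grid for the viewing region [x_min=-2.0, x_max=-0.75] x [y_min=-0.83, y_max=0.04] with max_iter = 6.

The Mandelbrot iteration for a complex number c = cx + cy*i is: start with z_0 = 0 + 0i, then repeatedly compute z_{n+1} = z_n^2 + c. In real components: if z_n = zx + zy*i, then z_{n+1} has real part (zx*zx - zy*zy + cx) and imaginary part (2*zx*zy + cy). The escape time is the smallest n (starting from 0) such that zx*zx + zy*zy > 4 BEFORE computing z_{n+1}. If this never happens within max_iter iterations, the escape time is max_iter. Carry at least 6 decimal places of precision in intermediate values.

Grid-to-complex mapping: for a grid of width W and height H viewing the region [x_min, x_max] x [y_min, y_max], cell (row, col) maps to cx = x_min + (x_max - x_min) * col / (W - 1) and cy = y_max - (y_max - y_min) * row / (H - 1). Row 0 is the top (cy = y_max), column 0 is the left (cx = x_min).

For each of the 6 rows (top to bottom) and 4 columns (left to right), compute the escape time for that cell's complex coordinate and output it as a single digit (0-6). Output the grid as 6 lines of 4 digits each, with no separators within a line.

(row=0, col=0): c = -2.0000 + 0.0400i → escape time 1
(row=0, col=1): c = -1.5833 + 0.0400i → escape time 6
(row=0, col=2): c = -1.1667 + 0.0400i → escape time 6
(row=0, col=3): c = -0.7500 + 0.0400i → escape time 6
(row=1, col=0): c = -2.0000 + -0.1340i → escape time 1
(row=1, col=1): c = -1.5833 + -0.1340i → escape time 6
(row=1, col=2): c = -1.1667 + -0.1340i → escape time 6
(row=1, col=3): c = -0.7500 + -0.1340i → escape time 6
(row=2, col=0): c = -2.0000 + -0.3080i → escape time 1
(row=2, col=1): c = -1.5833 + -0.3080i → escape time 4
(row=2, col=2): c = -1.1667 + -0.3080i → escape time 6
(row=2, col=3): c = -0.7500 + -0.3080i → escape time 6
(row=3, col=0): c = -2.0000 + -0.4820i → escape time 1
(row=3, col=1): c = -1.5833 + -0.4820i → escape time 3
(row=3, col=2): c = -1.1667 + -0.4820i → escape time 5
(row=3, col=3): c = -0.7500 + -0.4820i → escape time 6
(row=4, col=0): c = -2.0000 + -0.6560i → escape time 1
(row=4, col=1): c = -1.5833 + -0.6560i → escape time 3
(row=4, col=2): c = -1.1667 + -0.6560i → escape time 3
(row=4, col=3): c = -0.7500 + -0.6560i → escape time 5
(row=5, col=0): c = -2.0000 + -0.8300i → escape time 1
(row=5, col=1): c = -1.5833 + -0.8300i → escape time 3
(row=5, col=2): c = -1.1667 + -0.8300i → escape time 3
(row=5, col=3): c = -0.7500 + -0.8300i → escape time 4

Answer: 1666
1666
1466
1356
1335
1334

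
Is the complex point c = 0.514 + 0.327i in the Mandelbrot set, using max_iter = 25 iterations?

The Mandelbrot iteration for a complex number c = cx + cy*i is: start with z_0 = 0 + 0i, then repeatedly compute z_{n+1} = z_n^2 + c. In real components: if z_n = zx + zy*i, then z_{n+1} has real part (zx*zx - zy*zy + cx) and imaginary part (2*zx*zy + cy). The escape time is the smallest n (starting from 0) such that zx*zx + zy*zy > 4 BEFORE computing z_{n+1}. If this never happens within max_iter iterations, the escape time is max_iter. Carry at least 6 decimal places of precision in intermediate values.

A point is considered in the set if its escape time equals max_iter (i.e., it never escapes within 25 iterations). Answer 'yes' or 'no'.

Answer: no

Derivation:
z_0 = 0 + 0i, c = 0.5140 + 0.3270i
Iter 1: z = 0.5140 + 0.3270i, |z|^2 = 0.3711
Iter 2: z = 0.6713 + 0.6632i, |z|^2 = 0.8904
Iter 3: z = 0.5248 + 1.2173i, |z|^2 = 1.7573
Iter 4: z = -0.6924 + 1.6047i, |z|^2 = 3.0546
Iter 5: z = -1.5818 + -1.8953i, |z|^2 = 6.0941
Escaped at iteration 5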